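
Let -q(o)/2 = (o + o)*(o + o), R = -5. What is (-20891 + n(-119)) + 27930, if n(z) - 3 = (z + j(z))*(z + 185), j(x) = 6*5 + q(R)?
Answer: -12032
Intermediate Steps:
q(o) = -8*o**2 (q(o) = -2*(o + o)*(o + o) = -2*2*o*2*o = -8*o**2)
j(x) = -170 (j(x) = 6*5 - 8*(-5)**2 = 30 - 8*25 = 30 - 200 = -170)
n(z) = 3 + (-170 + z)*(185 + z) (n(z) = 3 + (z - 170)*(z + 185) = 3 + (-170 + z)*(185 + z))
(-20891 + n(-119)) + 27930 = (-20891 + (-31447 + (-119)**2 + 15*(-119))) + 27930 = (-20891 + (-31447 + 14161 - 1785)) + 27930 = (-20891 - 19071) + 27930 = -39962 + 27930 = -12032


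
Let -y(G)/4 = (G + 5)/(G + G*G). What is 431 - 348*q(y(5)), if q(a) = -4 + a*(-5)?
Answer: -497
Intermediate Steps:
y(G) = -4*(5 + G)/(G + G²) (y(G) = -4*(G + 5)/(G + G*G) = -4*(5 + G)/(G + G²))
q(a) = -4 - 5*a
431 - 348*q(y(5)) = 431 - 348*(-4 - 20*(-5 - 1*5)/(5*(1 + 5))) = 431 - 348*(-4 - 20*(-5 - 5)/(5*6)) = 431 - 348*(-4 - 20*(-10)/(5*6)) = 431 - 348*(-4 - 5*(-4/3)) = 431 - 348*(-4 + 20/3) = 431 - 348*8/3 = 431 - 928 = -497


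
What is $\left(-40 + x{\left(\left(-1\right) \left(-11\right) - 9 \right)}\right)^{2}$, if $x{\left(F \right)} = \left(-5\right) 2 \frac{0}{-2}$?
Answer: $1600$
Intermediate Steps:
$x{\left(F \right)} = 0$ ($x{\left(F \right)} = - 10 \cdot 0 \left(- \frac{1}{2}\right) = \left(-10\right) 0 = 0$)
$\left(-40 + x{\left(\left(-1\right) \left(-11\right) - 9 \right)}\right)^{2} = \left(-40 + 0\right)^{2} = \left(-40\right)^{2} = 1600$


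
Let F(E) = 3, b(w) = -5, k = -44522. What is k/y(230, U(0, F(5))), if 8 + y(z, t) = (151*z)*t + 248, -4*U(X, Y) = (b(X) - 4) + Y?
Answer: -44522/52335 ≈ -0.85071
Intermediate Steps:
U(X, Y) = 9/4 - Y/4 (U(X, Y) = -((-5 - 4) + Y)/4 = -(-9 + Y)/4 = 9/4 - Y/4)
y(z, t) = 240 + 151*t*z (y(z, t) = -8 + ((151*z)*t + 248) = -8 + (151*t*z + 248) = -8 + (248 + 151*t*z) = 240 + 151*t*z)
k/y(230, U(0, F(5))) = -44522/(240 + 151*(9/4 - ¼*3)*230) = -44522/(240 + 151*(9/4 - ¾)*230) = -44522/(240 + 151*(3/2)*230) = -44522/(240 + 52095) = -44522/52335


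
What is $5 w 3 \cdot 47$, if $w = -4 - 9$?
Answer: $-9165$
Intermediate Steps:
$w = -13$ ($w = -4 - 9 = -13$)
$5 w 3 \cdot 47 = 5 \left(\left(-13\right) 3\right) 47 = 5 \left(-39\right) 47 = \left(-195\right) 47 = -9165$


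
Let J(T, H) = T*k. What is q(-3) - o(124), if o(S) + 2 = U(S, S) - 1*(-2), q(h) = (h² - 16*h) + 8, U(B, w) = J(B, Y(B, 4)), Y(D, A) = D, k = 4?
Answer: -431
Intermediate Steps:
J(T, H) = 4*T (J(T, H) = T*4 = 4*T)
U(B, w) = 4*B
q(h) = 8 + h² - 16*h
o(S) = 4*S (o(S) = -2 + (4*S - 1*(-2)) = -2 + (4*S + 2) = -2 + (2 + 4*S) = 4*S)
q(-3) - o(124) = (8 + (-3)² - 16*(-3)) - 4*124 = (8 + 9 + 48) - 1*496 = 65 - 496 = -431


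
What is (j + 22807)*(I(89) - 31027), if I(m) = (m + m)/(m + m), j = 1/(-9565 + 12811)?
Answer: -382817005433/541 ≈ -7.0761e+8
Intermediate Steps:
j = 1/3246 ≈ 0.00030807
I(m) = 1 (I(m) = (2*m)/((2*m)) = (2*m)*(1/(2*m)) = 1)
(j + 22807)*(I(89) - 31027) = (1/3246 + 22807)*(1 - 31027) = (74031523/3246)*(-31026) = -382817005433/541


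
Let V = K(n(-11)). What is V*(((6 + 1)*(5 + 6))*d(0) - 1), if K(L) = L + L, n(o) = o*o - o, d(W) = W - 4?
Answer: -81576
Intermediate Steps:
d(W) = -4 + W
n(o) = o**2 - o
K(L) = 2*L
V = 264 (V = 2*(-11*(-1 - 11)) = 2*(-11*(-12)) = 2*132 = 264)
V*(((6 + 1)*(5 + 6))*d(0) - 1) = 264*(((6 + 1)*(5 + 6))*(-4 + 0) - 1) = 264*((7*11)*(-4) - 1) = 264*(77*(-4) - 1) = 264*(-308 - 1) = 264*(-309) = -81576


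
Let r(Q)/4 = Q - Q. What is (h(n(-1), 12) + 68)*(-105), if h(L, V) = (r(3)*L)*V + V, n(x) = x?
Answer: -8400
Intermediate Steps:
r(Q) = 0 (r(Q) = 4*(Q - Q) = 4*0 = 0)
h(L, V) = V (h(L, V) = (0*L)*V + V = 0*V + V = 0 + V = V)
(h(n(-1), 12) + 68)*(-105) = (12 + 68)*(-105) = 80*(-105) = -8400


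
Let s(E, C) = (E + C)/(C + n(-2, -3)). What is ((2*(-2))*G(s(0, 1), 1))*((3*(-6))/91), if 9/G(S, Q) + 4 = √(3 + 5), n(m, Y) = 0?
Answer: -324/91 - 162*√2/91 ≈ -6.0780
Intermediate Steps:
s(E, C) = (C + E)/C (s(E, C) = (E + C)/(C + 0) = (C + E)/C)
G(S, Q) = 9/(-4 + 2*√2) (G(S, Q) = 9/(-4 + √(3 + 5)) = 9/(-4 + √8) = 9/(-4 + 2*√2))
((2*(-2))*G(s(0, 1), 1))*((3*(-6))/91) = ((2*(-2))*(-9/2 - 9*√2/4))*((3*(-6))/91) = (-4*(-9/2 - 9*√2/4))*(-18*1/91) = (18 + 9*√2)*(-18/91) = -324/91 - 162*√2/91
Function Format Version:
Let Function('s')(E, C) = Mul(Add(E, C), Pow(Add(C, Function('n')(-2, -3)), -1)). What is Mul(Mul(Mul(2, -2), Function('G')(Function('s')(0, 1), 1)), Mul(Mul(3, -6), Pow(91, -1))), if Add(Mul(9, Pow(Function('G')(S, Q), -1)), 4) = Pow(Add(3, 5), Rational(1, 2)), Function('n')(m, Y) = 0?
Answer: Add(Rational(-324, 91), Mul(Rational(-162, 91), Pow(2, Rational(1, 2)))) ≈ -6.0780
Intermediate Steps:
Function('s')(E, C) = Mul(Pow(C, -1), Add(C, E)) (Function('s')(E, C) = Mul(Add(E, C), Pow(Add(C, 0), -1)) = Mul(Add(C, E), Pow(C, -1)) = Mul(Pow(C, -1), Add(C, E)))
Function('G')(S, Q) = Mul(9, Pow(Add(-4, Mul(2, Pow(2, Rational(1, 2)))), -1)) (Function('G')(S, Q) = Mul(9, Pow(Add(-4, Pow(Add(3, 5), Rational(1, 2))), -1)) = Mul(9, Pow(Add(-4, Pow(8, Rational(1, 2))), -1)) = Mul(9, Pow(Add(-4, Mul(2, Pow(2, Rational(1, 2)))), -1)))
Mul(Mul(Mul(2, -2), Function('G')(Function('s')(0, 1), 1)), Mul(Mul(3, -6), Pow(91, -1))) = Mul(Mul(Mul(2, -2), Add(Rational(-9, 2), Mul(Rational(-9, 4), Pow(2, Rational(1, 2))))), Mul(Mul(3, -6), Pow(91, -1))) = Mul(Mul(-4, Add(Rational(-9, 2), Mul(Rational(-9, 4), Pow(2, Rational(1, 2))))), Mul(-18, Rational(1, 91))) = Mul(Add(18, Mul(9, Pow(2, Rational(1, 2)))), Rational(-18, 91)) = Add(Rational(-324, 91), Mul(Rational(-162, 91), Pow(2, Rational(1, 2))))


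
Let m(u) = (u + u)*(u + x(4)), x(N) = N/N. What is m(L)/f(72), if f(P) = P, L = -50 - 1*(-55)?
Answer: 5/6 ≈ 0.83333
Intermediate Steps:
x(N) = 1
L = 5 (L = -50 + 55 = 5)
m(u) = 2*u*(1 + u) (m(u) = (u + u)*(u + 1) = (2*u)*(1 + u) = 2*u*(1 + u))
m(L)/f(72) = (2*5*(1 + 5))/72 = (2*5*6)*(1/72) = 60*(1/72) = 5/6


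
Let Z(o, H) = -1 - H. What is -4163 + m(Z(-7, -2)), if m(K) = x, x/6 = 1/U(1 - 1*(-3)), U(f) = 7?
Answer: -29135/7 ≈ -4162.1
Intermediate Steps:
x = 6/7 ≈ 0.85714
m(K) = 6/7
-4163 + m(Z(-7, -2)) = -4163 + 6/7 = -29135/7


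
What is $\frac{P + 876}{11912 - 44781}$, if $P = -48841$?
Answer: $\frac{47965}{32869} \approx 1.4593$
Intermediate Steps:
$\frac{P + 876}{11912 - 44781} = \frac{-48841 + 876}{11912 - 44781} = - \frac{47965}{-32869} = \left(-47965\right) \left(- \frac{1}{32869}\right) = \frac{47965}{32869}$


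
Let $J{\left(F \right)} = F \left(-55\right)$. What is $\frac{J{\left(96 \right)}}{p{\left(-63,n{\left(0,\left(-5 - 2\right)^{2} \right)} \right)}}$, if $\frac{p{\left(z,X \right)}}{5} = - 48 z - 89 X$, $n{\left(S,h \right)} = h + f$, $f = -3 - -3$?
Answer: $\frac{1056}{1337} \approx 0.78983$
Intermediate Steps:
$f = 0$ ($f = -3 + 3 = 0$)
$J{\left(F \right)} = - 55 F$
$n{\left(S,h \right)} = h$ ($n{\left(S,h \right)} = h + 0 = h$)
$p{\left(z,X \right)} = - 445 X - 240 z$ ($p{\left(z,X \right)} = 5 \left(- 48 z - 89 X\right) = 5 \left(- 89 X - 48 z\right) = - 445 X - 240 z$)
$\frac{J{\left(96 \right)}}{p{\left(-63,n{\left(0,\left(-5 - 2\right)^{2} \right)} \right)}} = \frac{\left(-55\right) 96}{- 445 \left(-5 - 2\right)^{2} - -15120} = - \frac{5280}{- 445 \left(-7\right)^{2} + 15120} = - \frac{5280}{\left(-445\right) 49 + 15120} = - \frac{5280}{-21805 + 15120} = - \frac{5280}{-6685} = \left(-5280\right) \left(- \frac{1}{6685}\right) = \frac{1056}{1337}$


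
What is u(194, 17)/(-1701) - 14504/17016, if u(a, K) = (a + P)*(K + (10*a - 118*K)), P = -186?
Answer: -107149/172287 ≈ -0.62192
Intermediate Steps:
u(a, K) = (-186 + a)*(-117*K + 10*a) (u(a, K) = (a - 186)*(K + (10*a - 118*K)) = (-186 + a)*(K + (-118*K + 10*a)) = (-186 + a)*(-117*K + 10*a))
u(194, 17)/(-1701) - 14504/17016 = (-1860*194 + 10*194² + 21762*17 - 117*17*194)/(-1701) - 14504/17016 = (-360840 + 10*37636 + 369954 - 385866)*(-1/1701) - 14504*1/17016 = (-360840 + 376360 + 369954 - 385866)*(-1/1701) - 1813/2127 = -392*(-1/1701) - 1813/2127 = 56/243 - 1813/2127 = -107149/172287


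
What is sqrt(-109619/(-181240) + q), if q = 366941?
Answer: sqrt(3013318734557290)/90620 ≈ 605.76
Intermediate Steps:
sqrt(-109619/(-181240) + q) = sqrt(-109619/(-181240) + 366941) = sqrt(-109619*(-1/181240) + 366941) = sqrt(109619/181240 + 366941) = sqrt(66504496459/181240) = sqrt(3013318734557290)/90620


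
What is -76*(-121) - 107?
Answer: 9089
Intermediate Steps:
-76*(-121) - 107 = 9196 - 107 = 9089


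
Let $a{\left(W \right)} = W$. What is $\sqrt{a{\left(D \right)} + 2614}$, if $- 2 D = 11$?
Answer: $\frac{\sqrt{10434}}{2} \approx 51.073$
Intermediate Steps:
$D = - \frac{11}{2}$ ($D = \left(- \frac{1}{2}\right) 11 = - \frac{11}{2} \approx -5.5$)
$\sqrt{a{\left(D \right)} + 2614} = \sqrt{- \frac{11}{2} + 2614} = \sqrt{\frac{5217}{2}} = \frac{\sqrt{10434}}{2}$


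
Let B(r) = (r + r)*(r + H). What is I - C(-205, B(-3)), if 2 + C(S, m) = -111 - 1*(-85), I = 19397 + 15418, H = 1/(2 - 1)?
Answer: 34843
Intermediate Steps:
H = 1 (H = 1/1 = 1)
I = 34815
B(r) = 2*r*(1 + r) (B(r) = (r + r)*(r + 1) = (2*r)*(1 + r) = 2*r*(1 + r))
C(S, m) = -28 (C(S, m) = -2 + (-111 - 1*(-85)) = -2 + (-111 + 85) = -2 - 26 = -28)
I - C(-205, B(-3)) = 34815 - 1*(-28) = 34815 + 28 = 34843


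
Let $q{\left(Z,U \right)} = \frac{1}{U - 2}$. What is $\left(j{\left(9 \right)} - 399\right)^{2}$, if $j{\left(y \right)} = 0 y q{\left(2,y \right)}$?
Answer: $159201$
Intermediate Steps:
$q{\left(Z,U \right)} = \frac{1}{-2 + U}$
$j{\left(y \right)} = 0$ ($j{\left(y \right)} = \frac{0 y}{-2 + y} = \frac{0}{-2 + y} = 0$)
$\left(j{\left(9 \right)} - 399\right)^{2} = \left(0 - 399\right)^{2} = \left(-399\right)^{2} = 159201$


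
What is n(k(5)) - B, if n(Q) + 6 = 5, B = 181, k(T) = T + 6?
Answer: -182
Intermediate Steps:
k(T) = 6 + T
n(Q) = -1 (n(Q) = -6 + 5 = -1)
n(k(5)) - B = -1 - 1*181 = -1 - 181 = -182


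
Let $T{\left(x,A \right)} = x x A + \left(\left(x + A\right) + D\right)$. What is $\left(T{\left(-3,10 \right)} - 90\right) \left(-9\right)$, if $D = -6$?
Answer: $-9$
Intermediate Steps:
$T{\left(x,A \right)} = -6 + A + x + A x^{2}$ ($T{\left(x,A \right)} = x x A - \left(6 - A - x\right) = x^{2} A - \left(6 - A - x\right) = A x^{2} + \left(-6 + A + x\right) = -6 + A + x + A x^{2}$)
$\left(T{\left(-3,10 \right)} - 90\right) \left(-9\right) = \left(\left(-6 + 10 - 3 + 10 \left(-3\right)^{2}\right) - 90\right) \left(-9\right) = \left(\left(-6 + 10 - 3 + 10 \cdot 9\right) - 90\right) \left(-9\right) = \left(\left(-6 + 10 - 3 + 90\right) - 90\right) \left(-9\right) = \left(91 - 90\right) \left(-9\right) = 1 \left(-9\right) = -9$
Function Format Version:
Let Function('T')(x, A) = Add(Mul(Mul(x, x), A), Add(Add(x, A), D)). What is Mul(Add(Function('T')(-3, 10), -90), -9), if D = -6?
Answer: -9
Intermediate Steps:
Function('T')(x, A) = Add(-6, A, x, Mul(A, Pow(x, 2))) (Function('T')(x, A) = Add(Mul(Mul(x, x), A), Add(Add(x, A), -6)) = Add(Mul(Pow(x, 2), A), Add(Add(A, x), -6)) = Add(Mul(A, Pow(x, 2)), Add(-6, A, x)) = Add(-6, A, x, Mul(A, Pow(x, 2))))
Mul(Add(Function('T')(-3, 10), -90), -9) = Mul(Add(Add(-6, 10, -3, Mul(10, Pow(-3, 2))), -90), -9) = Mul(Add(Add(-6, 10, -3, Mul(10, 9)), -90), -9) = Mul(Add(Add(-6, 10, -3, 90), -90), -9) = Mul(Add(91, -90), -9) = Mul(1, -9) = -9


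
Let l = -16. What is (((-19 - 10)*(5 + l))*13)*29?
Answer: 120263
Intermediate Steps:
(((-19 - 10)*(5 + l))*13)*29 = (((-19 - 10)*(5 - 16))*13)*29 = (-29*(-11)*13)*29 = (319*13)*29 = 4147*29 = 120263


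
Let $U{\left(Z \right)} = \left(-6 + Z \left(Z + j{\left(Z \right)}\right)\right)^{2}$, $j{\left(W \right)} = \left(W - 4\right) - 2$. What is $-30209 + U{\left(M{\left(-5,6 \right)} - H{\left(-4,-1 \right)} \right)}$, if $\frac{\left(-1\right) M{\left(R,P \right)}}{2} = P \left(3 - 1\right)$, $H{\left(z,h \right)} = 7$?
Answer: $4388195$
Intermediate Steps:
$j{\left(W \right)} = -6 + W$ ($j{\left(W \right)} = \left(-4 + W\right) - 2 = -6 + W$)
$M{\left(R,P \right)} = - 4 P$ ($M{\left(R,P \right)} = - 2 P \left(3 - 1\right) = - 2 P 2 = - 2 \cdot 2 P = - 4 P$)
$U{\left(Z \right)} = \left(-6 + Z \left(-6 + 2 Z\right)\right)^{2}$ ($U{\left(Z \right)} = \left(-6 + Z \left(Z + \left(-6 + Z\right)\right)\right)^{2} = \left(-6 + Z \left(-6 + 2 Z\right)\right)^{2}$)
$-30209 + U{\left(M{\left(-5,6 \right)} - H{\left(-4,-1 \right)} \right)} = -30209 + \left(-6 + \left(\left(-4\right) 6 - 7\right)^{2} + \left(\left(-4\right) 6 - 7\right) \left(-6 - 31\right)\right)^{2} = -30209 + \left(-6 + \left(-24 - 7\right)^{2} + \left(-24 - 7\right) \left(-6 - 31\right)\right)^{2} = -30209 + \left(-6 + \left(-31\right)^{2} - 31 \left(-6 - 31\right)\right)^{2} = -30209 + \left(-6 + 961 - -1147\right)^{2} = -30209 + \left(-6 + 961 + 1147\right)^{2} = -30209 + 2102^{2} = -30209 + 4418404 = 4388195$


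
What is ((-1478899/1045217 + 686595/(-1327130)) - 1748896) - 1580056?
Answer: -131934893906854283/39632538206 ≈ -3.3290e+6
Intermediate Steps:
((-1478899/1045217 + 686595/(-1327130)) - 1748896) - 1580056 = ((-1478899*1/1045217 + 686595*(-1/1327130)) - 1748896) - 1580056 = ((-1478899/1045217 - 19617/37918) - 1748896) - 1580056 = (-76580914171/39632538206 - 1748896) - 1580056 = -69313264119234747/39632538206 - 1580056 = -131934893906854283/39632538206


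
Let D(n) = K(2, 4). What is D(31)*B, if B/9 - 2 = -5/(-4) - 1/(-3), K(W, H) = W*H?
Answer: 258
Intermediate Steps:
K(W, H) = H*W
D(n) = 8 (D(n) = 4*2 = 8)
B = 129/4 (B = 18 + 9*(-5/(-4) - 1/(-3)) = 18 + 9*(-5*(-1/4) - 1*(-1/3)) = 18 + 9*(5/4 + 1/3) = 18 + 9*(19/12) = 18 + 57/4 = 129/4 ≈ 32.250)
D(31)*B = 8*(129/4) = 258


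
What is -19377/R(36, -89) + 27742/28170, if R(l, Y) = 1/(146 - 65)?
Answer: -22106914774/14085 ≈ -1.5695e+6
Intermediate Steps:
R(l, Y) = 1/81
-19377/R(36, -89) + 27742/28170 = -19377/1/81 + 27742/28170 = -19377*81 + 27742*(1/28170) = -1569537 + 13871/14085 = -22106914774/14085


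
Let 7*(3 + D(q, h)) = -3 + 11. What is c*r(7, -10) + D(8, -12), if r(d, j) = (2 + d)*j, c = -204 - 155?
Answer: 226157/7 ≈ 32308.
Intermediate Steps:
c = -359
r(d, j) = j*(2 + d)
D(q, h) = -13/7 (D(q, h) = -3 + (-3 + 11)/7 = -3 + (1/7)*8 = -3 + 8/7 = -13/7)
c*r(7, -10) + D(8, -12) = -(-3590)*(2 + 7) - 13/7 = -(-3590)*9 - 13/7 = -359*(-90) - 13/7 = 32310 - 13/7 = 226157/7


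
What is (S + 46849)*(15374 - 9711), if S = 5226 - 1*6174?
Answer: 259937363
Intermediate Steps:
S = -948 (S = 5226 - 6174 = -948)
(S + 46849)*(15374 - 9711) = (-948 + 46849)*(15374 - 9711) = 45901*5663 = 259937363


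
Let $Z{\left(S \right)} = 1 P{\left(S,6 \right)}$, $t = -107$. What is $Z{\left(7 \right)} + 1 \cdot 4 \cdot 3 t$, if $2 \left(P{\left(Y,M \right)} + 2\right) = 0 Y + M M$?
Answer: $-1268$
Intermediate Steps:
$P{\left(Y,M \right)} = -2 + \frac{M^{2}}{2}$ ($P{\left(Y,M \right)} = -2 + \frac{0 Y + M M}{2} = -2 + \frac{0 + M^{2}}{2} = -2 + \frac{M^{2}}{2}$)
$Z{\left(S \right)} = 16$ ($Z{\left(S \right)} = 1 \left(-2 + \frac{6^{2}}{2}\right) = 1 \left(-2 + \frac{1}{2} \cdot 36\right) = 1 \left(-2 + 18\right) = 1 \cdot 16 = 16$)
$Z{\left(7 \right)} + 1 \cdot 4 \cdot 3 t = 16 + 1 \cdot 4 \cdot 3 \left(-107\right) = 16 + 4 \cdot 3 \left(-107\right) = 16 + 12 \left(-107\right) = 16 - 1284 = -1268$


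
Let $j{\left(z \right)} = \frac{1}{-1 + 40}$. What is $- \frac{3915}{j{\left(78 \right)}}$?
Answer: $-152685$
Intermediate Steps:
$j{\left(z \right)} = \frac{1}{39}$
$- \frac{3915}{j{\left(78 \right)}} = - 3915 \frac{1}{\frac{1}{39}} = \left(-3915\right) 39 = -152685$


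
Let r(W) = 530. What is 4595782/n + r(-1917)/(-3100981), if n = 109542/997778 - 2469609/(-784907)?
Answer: 2790298463436074077153963/1976954316301144869 ≈ 1.4114e+6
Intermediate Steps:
n = 1275050905698/391581468323 (n = 109542*(1/997778) - 2469609*(-1/784907) = 54771/498889 + 2469609/784907 = 1275050905698/391581468323 ≈ 3.2562)
4595782/n + r(-1917)/(-3100981) = 4595782/(1275050905698/391581468323) + 530/(-3100981) = 4595782*(391581468323/1275050905698) + 530*(-1/3100981) = 899811531826206793/637525452849 - 530/3100981 = 2790298463436074077153963/1976954316301144869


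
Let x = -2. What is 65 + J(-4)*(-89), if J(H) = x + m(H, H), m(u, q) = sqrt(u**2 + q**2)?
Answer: 243 - 356*sqrt(2) ≈ -260.46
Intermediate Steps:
m(u, q) = sqrt(q**2 + u**2)
J(H) = -2 + sqrt(2)*sqrt(H**2) (J(H) = -2 + sqrt(H**2 + H**2) = -2 + sqrt(2*H**2) = -2 + sqrt(2)*sqrt(H**2))
65 + J(-4)*(-89) = 65 + (-2 + sqrt(2)*sqrt((-4)**2))*(-89) = 65 + (-2 + sqrt(2)*sqrt(16))*(-89) = 65 + (-2 + sqrt(2)*4)*(-89) = 65 + (-2 + 4*sqrt(2))*(-89) = 65 + (178 - 356*sqrt(2)) = 243 - 356*sqrt(2)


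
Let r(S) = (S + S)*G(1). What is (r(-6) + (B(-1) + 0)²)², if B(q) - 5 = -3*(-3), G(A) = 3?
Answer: 25600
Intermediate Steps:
B(q) = 14 (B(q) = 5 - 3*(-3) = 5 + 9 = 14)
r(S) = 6*S (r(S) = (S + S)*3 = (2*S)*3 = 6*S)
(r(-6) + (B(-1) + 0)²)² = (6*(-6) + (14 + 0)²)² = (-36 + 14²)² = (-36 + 196)² = 160² = 25600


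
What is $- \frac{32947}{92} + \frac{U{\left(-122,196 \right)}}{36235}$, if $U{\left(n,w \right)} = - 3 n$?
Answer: $- \frac{1193800873}{3333620} \approx -358.11$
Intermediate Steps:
$- \frac{32947}{92} + \frac{U{\left(-122,196 \right)}}{36235} = - \frac{32947}{92} + \frac{\left(-3\right) \left(-122\right)}{36235} = \left(-32947\right) \frac{1}{92} + 366 \cdot \frac{1}{36235} = - \frac{32947}{92} + \frac{366}{36235} = - \frac{1193800873}{3333620}$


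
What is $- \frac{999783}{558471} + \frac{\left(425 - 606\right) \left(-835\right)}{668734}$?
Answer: $- \frac{194728123379}{124489515238} \approx -1.5642$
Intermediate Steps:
$- \frac{999783}{558471} + \frac{\left(425 - 606\right) \left(-835\right)}{668734} = \left(-999783\right) \frac{1}{558471} + \left(-181\right) \left(-835\right) \frac{1}{668734} = - \frac{333261}{186157} + 151135 \cdot \frac{1}{668734} = - \frac{333261}{186157} + \frac{151135}{668734} = - \frac{194728123379}{124489515238}$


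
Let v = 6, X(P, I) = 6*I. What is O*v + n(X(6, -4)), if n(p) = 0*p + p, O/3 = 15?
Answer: 246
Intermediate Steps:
O = 45 (O = 3*15 = 45)
n(p) = p (n(p) = 0 + p = p)
O*v + n(X(6, -4)) = 45*6 + 6*(-4) = 270 - 24 = 246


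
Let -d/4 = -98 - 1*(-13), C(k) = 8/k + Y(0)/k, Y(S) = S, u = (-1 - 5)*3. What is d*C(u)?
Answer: -1360/9 ≈ -151.11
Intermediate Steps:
u = -18 (u = -6*3 = -18)
C(k) = 8/k (C(k) = 8/k + 0/k = 8/k + 0 = 8/k)
d = 340 (d = -4*(-98 - 1*(-13)) = -4*(-98 + 13) = -4*(-85) = 340)
d*C(u) = 340*(8/(-18)) = 340*(8*(-1/18)) = 340*(-4/9) = -1360/9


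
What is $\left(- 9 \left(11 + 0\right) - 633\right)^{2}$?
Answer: $535824$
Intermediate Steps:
$\left(- 9 \left(11 + 0\right) - 633\right)^{2} = \left(\left(-9\right) 11 - 633\right)^{2} = \left(-99 - 633\right)^{2} = \left(-732\right)^{2} = 535824$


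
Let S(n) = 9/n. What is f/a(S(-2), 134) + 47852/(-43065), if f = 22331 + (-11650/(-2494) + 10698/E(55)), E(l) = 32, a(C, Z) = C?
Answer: -74647861063/14814360 ≈ -5038.9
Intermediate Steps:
f = 452311515/19952 (f = 22331 + (-11650/(-2494) + 10698/32) = 22331 + (-11650*(-1/2494) + 10698*(1/32)) = 22331 + (5825/1247 + 5349/16) = 22331 + 6763403/19952 = 452311515/19952 ≈ 22670.)
f/a(S(-2), 134) + 47852/(-43065) = 452311515/(19952*((9/(-2)))) + 47852/(-43065) = 452311515/(19952*((9*(-½)))) + 47852*(-1/43065) = 452311515/(19952*(-9/2)) - 47852/43065 = (452311515/19952)*(-2/9) - 47852/43065 = -50256835/9976 - 47852/43065 = -74647861063/14814360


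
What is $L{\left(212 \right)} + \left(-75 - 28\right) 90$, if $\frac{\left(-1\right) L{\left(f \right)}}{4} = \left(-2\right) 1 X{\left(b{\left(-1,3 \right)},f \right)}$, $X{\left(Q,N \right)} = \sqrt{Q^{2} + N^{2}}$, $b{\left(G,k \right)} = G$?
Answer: $-9270 + 8 \sqrt{44945} \approx -7574.0$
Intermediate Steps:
$X{\left(Q,N \right)} = \sqrt{N^{2} + Q^{2}}$
$L{\left(f \right)} = 8 \sqrt{1 + f^{2}}$ ($L{\left(f \right)} = - 4 \left(-2\right) 1 \sqrt{f^{2} + \left(-1\right)^{2}} = - 4 \left(- 2 \sqrt{f^{2} + 1}\right) = - 4 \left(- 2 \sqrt{1 + f^{2}}\right) = 8 \sqrt{1 + f^{2}}$)
$L{\left(212 \right)} + \left(-75 - 28\right) 90 = 8 \sqrt{1 + 212^{2}} + \left(-75 - 28\right) 90 = 8 \sqrt{1 + 44944} - 9270 = 8 \sqrt{44945} - 9270 = -9270 + 8 \sqrt{44945}$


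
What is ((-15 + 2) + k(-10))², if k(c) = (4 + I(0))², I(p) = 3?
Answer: 1296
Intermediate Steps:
k(c) = 49 (k(c) = (4 + 3)² = 7² = 49)
((-15 + 2) + k(-10))² = ((-15 + 2) + 49)² = (-13 + 49)² = 36² = 1296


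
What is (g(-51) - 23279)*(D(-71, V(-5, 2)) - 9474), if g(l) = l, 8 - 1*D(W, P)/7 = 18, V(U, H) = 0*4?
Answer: 222661520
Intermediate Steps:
V(U, H) = 0
D(W, P) = -70 (D(W, P) = 56 - 7*18 = 56 - 126 = -70)
(g(-51) - 23279)*(D(-71, V(-5, 2)) - 9474) = (-51 - 23279)*(-70 - 9474) = -23330*(-9544) = 222661520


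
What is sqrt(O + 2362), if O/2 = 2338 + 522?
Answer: 3*sqrt(898) ≈ 89.900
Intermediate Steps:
O = 5720 (O = 2*(2338 + 522) = 2*2860 = 5720)
sqrt(O + 2362) = sqrt(5720 + 2362) = sqrt(8082) = 3*sqrt(898)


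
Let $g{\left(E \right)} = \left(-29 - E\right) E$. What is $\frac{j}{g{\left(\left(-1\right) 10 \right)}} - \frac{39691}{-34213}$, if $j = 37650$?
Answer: $\frac{129566074}{650047} \approx 199.32$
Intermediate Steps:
$g{\left(E \right)} = E \left(-29 - E\right)$
$\frac{j}{g{\left(\left(-1\right) 10 \right)}} - \frac{39691}{-34213} = \frac{37650}{\left(-1\right) \left(\left(-1\right) 10\right) \left(29 - 10\right)} - \frac{39691}{-34213} = \frac{37650}{\left(-1\right) \left(-10\right) \left(29 - 10\right)} - - \frac{39691}{34213} = \frac{37650}{\left(-1\right) \left(-10\right) 19} + \frac{39691}{34213} = \frac{37650}{190} + \frac{39691}{34213} = 37650 \cdot \frac{1}{190} + \frac{39691}{34213} = \frac{3765}{19} + \frac{39691}{34213} = \frac{129566074}{650047}$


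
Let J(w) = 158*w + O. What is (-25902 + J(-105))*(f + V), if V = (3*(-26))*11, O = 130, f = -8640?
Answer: 402354276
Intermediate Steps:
J(w) = 130 + 158*w (J(w) = 158*w + 130 = 130 + 158*w)
V = -858 (V = -78*11 = -858)
(-25902 + J(-105))*(f + V) = (-25902 + (130 + 158*(-105)))*(-8640 - 858) = (-25902 + (130 - 16590))*(-9498) = (-25902 - 16460)*(-9498) = -42362*(-9498) = 402354276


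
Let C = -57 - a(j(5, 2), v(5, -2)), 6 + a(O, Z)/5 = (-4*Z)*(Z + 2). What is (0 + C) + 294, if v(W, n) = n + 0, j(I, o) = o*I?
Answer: 267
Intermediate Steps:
j(I, o) = I*o
v(W, n) = n
a(O, Z) = -30 - 20*Z*(2 + Z) (a(O, Z) = -30 + 5*((-4*Z)*(Z + 2)) = -30 + 5*((-4*Z)*(2 + Z)) = -30 + 5*(-4*Z*(2 + Z)) = -30 - 20*Z*(2 + Z))
C = -27 (C = -57 - (-30 - 40*(-2) - 20*(-2)²) = -57 - (-30 + 80 - 20*4) = -57 - (-30 + 80 - 80) = -57 - 1*(-30) = -57 + 30 = -27)
(0 + C) + 294 = (0 - 27) + 294 = -27 + 294 = 267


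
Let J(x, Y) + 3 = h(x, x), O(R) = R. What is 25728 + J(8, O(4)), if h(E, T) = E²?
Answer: 25789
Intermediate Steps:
J(x, Y) = -3 + x²
25728 + J(8, O(4)) = 25728 + (-3 + 8²) = 25728 + (-3 + 64) = 25728 + 61 = 25789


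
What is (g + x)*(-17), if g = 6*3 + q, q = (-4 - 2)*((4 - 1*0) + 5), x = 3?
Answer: 561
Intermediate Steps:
q = -54 (q = -6*((4 + 0) + 5) = -6*(4 + 5) = -6*9 = -54)
g = -36 (g = 6*3 - 54 = 18 - 54 = -36)
(g + x)*(-17) = (-36 + 3)*(-17) = -33*(-17) = 561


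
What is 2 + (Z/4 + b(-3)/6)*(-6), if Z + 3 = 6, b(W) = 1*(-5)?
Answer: 5/2 ≈ 2.5000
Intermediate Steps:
b(W) = -5
Z = 3 (Z = -3 + 6 = 3)
2 + (Z/4 + b(-3)/6)*(-6) = 2 + (3/4 - 5/6)*(-6) = 2 + (3*(¼) - 5*⅙)*(-6) = 2 + (¾ - ⅚)*(-6) = 2 - 1/12*(-6) = 2 + ½ = 5/2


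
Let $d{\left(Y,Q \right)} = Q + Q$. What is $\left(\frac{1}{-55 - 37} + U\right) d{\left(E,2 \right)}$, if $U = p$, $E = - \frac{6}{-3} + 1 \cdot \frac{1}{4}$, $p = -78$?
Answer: $- \frac{7177}{23} \approx -312.04$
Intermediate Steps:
$E = \frac{9}{4}$ ($E = \left(-6\right) \left(- \frac{1}{3}\right) + 1 \cdot \frac{1}{4} = 2 + \frac{1}{4} = \frac{9}{4} \approx 2.25$)
$d{\left(Y,Q \right)} = 2 Q$
$U = -78$
$\left(\frac{1}{-55 - 37} + U\right) d{\left(E,2 \right)} = \left(\frac{1}{-55 - 37} - 78\right) 2 \cdot 2 = \left(\frac{1}{-92} - 78\right) 4 = \left(- \frac{1}{92} - 78\right) 4 = \left(- \frac{7177}{92}\right) 4 = - \frac{7177}{23}$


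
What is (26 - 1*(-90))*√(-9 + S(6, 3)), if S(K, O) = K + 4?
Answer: 116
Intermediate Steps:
S(K, O) = 4 + K
(26 - 1*(-90))*√(-9 + S(6, 3)) = (26 - 1*(-90))*√(-9 + (4 + 6)) = (26 + 90)*√(-9 + 10) = 116*√1 = 116*1 = 116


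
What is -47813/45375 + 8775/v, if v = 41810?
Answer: -320179181/379425750 ≈ -0.84385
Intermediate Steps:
-47813/45375 + 8775/v = -47813/45375 + 8775/41810 = -47813*1/45375 + 8775*(1/41810) = -47813/45375 + 1755/8362 = -320179181/379425750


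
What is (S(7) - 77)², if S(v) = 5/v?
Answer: 285156/49 ≈ 5819.5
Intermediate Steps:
(S(7) - 77)² = (5/7 - 77)² = (-534/7)² = 285156/49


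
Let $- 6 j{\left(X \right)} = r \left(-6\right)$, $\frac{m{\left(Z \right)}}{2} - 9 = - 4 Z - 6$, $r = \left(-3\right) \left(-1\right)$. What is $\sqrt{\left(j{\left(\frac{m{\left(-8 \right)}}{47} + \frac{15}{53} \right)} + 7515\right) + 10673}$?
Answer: $\sqrt{18191} \approx 134.87$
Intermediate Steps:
$r = 3$
$m{\left(Z \right)} = 6 - 8 Z$ ($m{\left(Z \right)} = 18 + 2 \left(- 4 Z - 6\right) = 18 + 2 \left(-6 - 4 Z\right) = 18 - \left(12 + 8 Z\right) = 6 - 8 Z$)
$j{\left(X \right)} = 3$ ($j{\left(X \right)} = - \frac{3 \left(-6\right)}{6} = \left(- \frac{1}{6}\right) \left(-18\right) = 3$)
$\sqrt{\left(j{\left(\frac{m{\left(-8 \right)}}{47} + \frac{15}{53} \right)} + 7515\right) + 10673} = \sqrt{\left(3 + 7515\right) + 10673} = \sqrt{7518 + 10673} = \sqrt{18191}$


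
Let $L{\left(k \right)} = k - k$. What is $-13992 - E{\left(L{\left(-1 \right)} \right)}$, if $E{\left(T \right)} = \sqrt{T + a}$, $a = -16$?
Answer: $-13992 - 4 i \approx -13992.0 - 4.0 i$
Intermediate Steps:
$L{\left(k \right)} = 0$
$E{\left(T \right)} = \sqrt{-16 + T}$ ($E{\left(T \right)} = \sqrt{T - 16} = \sqrt{-16 + T}$)
$-13992 - E{\left(L{\left(-1 \right)} \right)} = -13992 - \sqrt{-16 + 0} = -13992 - \sqrt{-16} = -13992 - 4 i$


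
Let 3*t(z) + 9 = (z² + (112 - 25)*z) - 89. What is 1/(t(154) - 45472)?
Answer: -3/99400 ≈ -3.0181e-5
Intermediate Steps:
t(z) = -98/3 + 29*z + z²/3 (t(z) = -3 + ((z² + (112 - 25)*z) - 89)/3 = -3 + ((z² + 87*z) - 89)/3 = -3 + (-89 + z² + 87*z)/3 = -3 + (-89/3 + 29*z + z²/3) = -98/3 + 29*z + z²/3)
1/(t(154) - 45472) = 1/((-98/3 + 29*154 + (⅓)*154²) - 45472) = 1/((-98/3 + 4466 + (⅓)*23716) - 45472) = 1/((-98/3 + 4466 + 23716/3) - 45472) = 1/(37016/3 - 45472) = 1/(-99400/3) = -3/99400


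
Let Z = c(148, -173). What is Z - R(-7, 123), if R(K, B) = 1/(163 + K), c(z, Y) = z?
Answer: 23087/156 ≈ 147.99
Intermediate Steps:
Z = 148
Z - R(-7, 123) = 148 - 1/(163 - 7) = 148 - 1/156 = 23087/156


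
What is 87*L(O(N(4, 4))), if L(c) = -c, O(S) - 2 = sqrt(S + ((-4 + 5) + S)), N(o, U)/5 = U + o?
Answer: -957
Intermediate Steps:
N(o, U) = 5*U + 5*o (N(o, U) = 5*(U + o) = 5*U + 5*o)
O(S) = 2 + sqrt(1 + 2*S) (O(S) = 2 + sqrt(S + ((-4 + 5) + S)) = 2 + sqrt(S + (1 + S)) = 2 + sqrt(1 + 2*S))
87*L(O(N(4, 4))) = 87*(-(2 + sqrt(1 + 2*(5*4 + 5*4)))) = 87*(-(2 + sqrt(1 + 2*(20 + 20)))) = 87*(-(2 + sqrt(1 + 2*40))) = 87*(-(2 + sqrt(1 + 80))) = 87*(-(2 + sqrt(81))) = 87*(-(2 + 9)) = 87*(-1*11) = 87*(-11) = -957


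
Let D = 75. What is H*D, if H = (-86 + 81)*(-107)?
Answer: 40125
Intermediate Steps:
H = 535 (H = -5*(-107) = 535)
H*D = 535*75 = 40125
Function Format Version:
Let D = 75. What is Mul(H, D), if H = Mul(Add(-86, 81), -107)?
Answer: 40125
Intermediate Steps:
H = 535 (H = Mul(-5, -107) = 535)
Mul(H, D) = Mul(535, 75) = 40125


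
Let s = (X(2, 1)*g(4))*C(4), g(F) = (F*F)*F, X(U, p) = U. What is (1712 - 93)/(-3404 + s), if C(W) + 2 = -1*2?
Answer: -1619/3916 ≈ -0.41343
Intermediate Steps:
g(F) = F³ (g(F) = F²*F = F³)
C(W) = -4 (C(W) = -2 - 1*2 = -2 - 2 = -4)
s = -512 (s = (2*4³)*(-4) = (2*64)*(-4) = 128*(-4) = -512)
(1712 - 93)/(-3404 + s) = (1712 - 93)/(-3404 - 512) = 1619/(-3916) = 1619*(-1/3916) = -1619/3916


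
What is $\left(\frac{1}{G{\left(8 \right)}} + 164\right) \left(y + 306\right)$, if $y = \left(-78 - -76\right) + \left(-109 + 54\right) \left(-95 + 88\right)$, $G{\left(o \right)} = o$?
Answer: $\frac{904657}{8} \approx 1.1308 \cdot 10^{5}$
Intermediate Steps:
$y = 383$ ($y = \left(-78 + 76\right) - -385 = -2 + 385 = 383$)
$\left(\frac{1}{G{\left(8 \right)}} + 164\right) \left(y + 306\right) = \left(\frac{1}{8} + 164\right) \left(383 + 306\right) = \left(\frac{1}{8} + 164\right) 689 = \frac{1313}{8} \cdot 689 = \frac{904657}{8}$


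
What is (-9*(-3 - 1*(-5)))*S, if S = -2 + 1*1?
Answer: 18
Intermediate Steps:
S = -1 (S = -2 + 1 = -1)
(-9*(-3 - 1*(-5)))*S = -9*(-3 - 1*(-5))*(-1) = -9*(-3 + 5)*(-1) = -9*2*(-1) = -18*(-1) = 18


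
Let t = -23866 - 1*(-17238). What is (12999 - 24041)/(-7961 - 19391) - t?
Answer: 90650049/13676 ≈ 6628.4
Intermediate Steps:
t = -6628 (t = -23866 + 17238 = -6628)
(12999 - 24041)/(-7961 - 19391) - t = (12999 - 24041)/(-7961 - 19391) - 1*(-6628) = -11042/(-27352) + 6628 = -11042*(-1/27352) + 6628 = 5521/13676 + 6628 = 90650049/13676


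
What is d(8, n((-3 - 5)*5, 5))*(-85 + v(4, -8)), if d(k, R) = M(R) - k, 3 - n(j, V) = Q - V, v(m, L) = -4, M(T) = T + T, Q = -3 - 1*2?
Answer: -1602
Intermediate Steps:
Q = -5 (Q = -3 - 2 = -5)
M(T) = 2*T
n(j, V) = 8 + V (n(j, V) = 3 - (-5 - V) = 3 + (5 + V) = 8 + V)
d(k, R) = -k + 2*R (d(k, R) = 2*R - k = -k + 2*R)
d(8, n((-3 - 5)*5, 5))*(-85 + v(4, -8)) = (-1*8 + 2*(8 + 5))*(-85 - 4) = (-8 + 2*13)*(-89) = (-8 + 26)*(-89) = 18*(-89) = -1602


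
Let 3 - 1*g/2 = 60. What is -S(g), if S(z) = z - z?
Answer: 0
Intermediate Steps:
g = -114 (g = 6 - 2*60 = 6 - 120 = -114)
S(z) = 0
-S(g) = -1*0 = 0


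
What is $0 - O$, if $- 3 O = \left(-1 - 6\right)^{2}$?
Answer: $\frac{49}{3} \approx 16.333$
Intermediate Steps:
$O = - \frac{49}{3}$ ($O = - \frac{\left(-1 - 6\right)^{2}}{3} = - \frac{\left(-7\right)^{2}}{3} = \left(- \frac{1}{3}\right) 49 = - \frac{49}{3} \approx -16.333$)
$0 - O = 0 - - \frac{49}{3} = 0 + \frac{49}{3} = \frac{49}{3}$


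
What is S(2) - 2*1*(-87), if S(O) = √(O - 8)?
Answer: 174 + I*√6 ≈ 174.0 + 2.4495*I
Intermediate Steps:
S(O) = √(-8 + O)
S(2) - 2*1*(-87) = √(-8 + 2) - 2*1*(-87) = √(-6) - 2*(-87) = I*√6 + 174 = 174 + I*√6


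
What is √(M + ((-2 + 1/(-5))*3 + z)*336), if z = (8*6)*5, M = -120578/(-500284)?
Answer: √122674616313007790/1250710 ≈ 280.04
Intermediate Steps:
M = 60289/250142 (M = -120578*(-1/500284) = 60289/250142 ≈ 0.24102)
z = 240 (z = 48*5 = 240)
√(M + ((-2 + 1/(-5))*3 + z)*336) = √(60289/250142 + ((-2 + 1/(-5))*3 + 240)*336) = √(60289/250142 + ((-2 - ⅕)*3 + 240)*336) = √(60289/250142 + (-11/5*3 + 240)*336) = √(60289/250142 + (-33/5 + 240)*336) = √(60289/250142 + (1167/5)*336) = √(60289/250142 + 392112/5) = √(98083981349/1250710) = √122674616313007790/1250710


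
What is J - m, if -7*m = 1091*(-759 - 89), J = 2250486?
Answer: 14828234/7 ≈ 2.1183e+6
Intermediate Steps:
m = 925168/7 (m = -1091*(-759 - 89)/7 = -1091*(-848)/7 = -⅐*(-925168) = 925168/7 ≈ 1.3217e+5)
J - m = 2250486 - 1*925168/7 = 2250486 - 925168/7 = 14828234/7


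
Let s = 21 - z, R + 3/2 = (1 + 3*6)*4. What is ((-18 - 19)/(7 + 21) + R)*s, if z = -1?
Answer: 22539/14 ≈ 1609.9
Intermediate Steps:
R = 149/2 (R = -3/2 + (1 + 3*6)*4 = -3/2 + (1 + 18)*4 = -3/2 + 19*4 = -3/2 + 76 = 149/2 ≈ 74.500)
s = 22 (s = 21 - 1*(-1) = 21 + 1 = 22)
((-18 - 19)/(7 + 21) + R)*s = ((-18 - 19)/(7 + 21) + 149/2)*22 = (-37/28 + 149/2)*22 = (2049/28)*22 = 22539/14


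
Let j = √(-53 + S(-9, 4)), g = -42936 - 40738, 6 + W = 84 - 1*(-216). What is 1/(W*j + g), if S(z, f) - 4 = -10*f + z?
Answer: -41837/3504904502 - 1029*I*√2/3504904502 ≈ -1.1937e-5 - 4.152e-7*I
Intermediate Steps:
W = 294 (W = -6 + (84 - 1*(-216)) = -6 + (84 + 216) = -6 + 300 = 294)
g = -83674
S(z, f) = 4 + z - 10*f (S(z, f) = 4 + (-10*f + z) = 4 + (z - 10*f) = 4 + z - 10*f)
j = 7*I*√2 (j = √(-53 + (4 - 9 - 10*4)) = √(-53 + (4 - 9 - 40)) = √(-53 - 45) = √(-98) = 7*I*√2 ≈ 9.8995*I)
1/(W*j + g) = 1/(294*(7*I*√2) - 83674) = 1/(2058*I*√2 - 83674) = 1/(-83674 + 2058*I*√2)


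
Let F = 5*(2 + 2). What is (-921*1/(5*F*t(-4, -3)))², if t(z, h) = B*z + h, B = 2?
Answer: 848241/1210000 ≈ 0.70103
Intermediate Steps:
F = 20 (F = 5*4 = 20)
t(z, h) = h + 2*z (t(z, h) = 2*z + h = h + 2*z)
(-921*1/(5*F*t(-4, -3)))² = (-921*1/(100*(-3 + 2*(-4))))² = (-921*1/(100*(-3 - 8)))² = (-921/((20*(-11))*5))² = (-921/((-220*5)))² = (-921/(-1100))² = (-921*(-1/1100))² = (921/1100)² = 848241/1210000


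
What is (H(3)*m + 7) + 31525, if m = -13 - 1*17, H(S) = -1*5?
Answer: 31682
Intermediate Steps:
H(S) = -5
m = -30 (m = -13 - 17 = -30)
(H(3)*m + 7) + 31525 = (-5*(-30) + 7) + 31525 = (150 + 7) + 31525 = 157 + 31525 = 31682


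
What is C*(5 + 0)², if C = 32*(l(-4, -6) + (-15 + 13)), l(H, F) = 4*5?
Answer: 14400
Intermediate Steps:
l(H, F) = 20
C = 576 (C = 32*(20 + (-15 + 13)) = 32*(20 - 2) = 32*18 = 576)
C*(5 + 0)² = 576*(5 + 0)² = 576*5² = 576*25 = 14400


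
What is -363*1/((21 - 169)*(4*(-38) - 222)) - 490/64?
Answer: -154237/20128 ≈ -7.6628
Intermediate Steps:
-363*1/((21 - 169)*(4*(-38) - 222)) - 490/64 = -363*(-1/(148*(-152 - 222))) - 490*1/64 = -363/((-374*(-148))) - 245/32 = -363/55352 - 245/32 = -363*1/55352 - 245/32 = -33/5032 - 245/32 = -154237/20128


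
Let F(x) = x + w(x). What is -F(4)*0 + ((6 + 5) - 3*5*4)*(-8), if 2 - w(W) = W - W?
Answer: 392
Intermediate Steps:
w(W) = 2 (w(W) = 2 - (W - W) = 2 - 1*0 = 2 + 0 = 2)
F(x) = 2 + x (F(x) = x + 2 = 2 + x)
-F(4)*0 + ((6 + 5) - 3*5*4)*(-8) = -(2 + 4)*0 + ((6 + 5) - 3*5*4)*(-8) = -6*0 + (11 - 15*4)*(-8) = -1*0 + (11 - 60)*(-8) = 0 - 49*(-8) = 0 + 392 = 392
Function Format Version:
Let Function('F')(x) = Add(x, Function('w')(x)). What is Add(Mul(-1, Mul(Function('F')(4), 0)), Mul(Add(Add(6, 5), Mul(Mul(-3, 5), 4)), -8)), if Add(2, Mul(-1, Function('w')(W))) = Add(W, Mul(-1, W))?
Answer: 392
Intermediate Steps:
Function('w')(W) = 2 (Function('w')(W) = Add(2, Mul(-1, Add(W, Mul(-1, W)))) = Add(2, Mul(-1, 0)) = Add(2, 0) = 2)
Function('F')(x) = Add(2, x) (Function('F')(x) = Add(x, 2) = Add(2, x))
Add(Mul(-1, Mul(Function('F')(4), 0)), Mul(Add(Add(6, 5), Mul(Mul(-3, 5), 4)), -8)) = Add(Mul(-1, Mul(Add(2, 4), 0)), Mul(Add(Add(6, 5), Mul(Mul(-3, 5), 4)), -8)) = Add(Mul(-1, Mul(6, 0)), Mul(Add(11, Mul(-15, 4)), -8)) = Add(Mul(-1, 0), Mul(Add(11, -60), -8)) = Add(0, Mul(-49, -8)) = Add(0, 392) = 392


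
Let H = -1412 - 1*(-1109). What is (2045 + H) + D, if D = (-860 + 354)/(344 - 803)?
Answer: 800084/459 ≈ 1743.1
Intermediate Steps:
H = -303 (H = -1412 + 1109 = -303)
D = 506/459 (D = -506/(-459) = -506*(-1/459) = 506/459 ≈ 1.1024)
(2045 + H) + D = (2045 - 303) + 506/459 = 1742 + 506/459 = 800084/459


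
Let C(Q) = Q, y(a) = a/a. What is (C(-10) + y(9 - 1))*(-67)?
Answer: 603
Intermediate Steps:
y(a) = 1
(C(-10) + y(9 - 1))*(-67) = (-10 + 1)*(-67) = -9*(-67) = 603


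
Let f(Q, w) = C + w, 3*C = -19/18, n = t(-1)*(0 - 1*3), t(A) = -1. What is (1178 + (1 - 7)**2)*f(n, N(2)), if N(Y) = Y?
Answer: 54023/27 ≈ 2000.9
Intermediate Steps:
n = 3 (n = -(0 - 1*3) = -(0 - 3) = -1*(-3) = 3)
C = -19/54 (C = (-19/18)/3 = (-19*1/18)/3 = (1/3)*(-19/18) = -19/54 ≈ -0.35185)
f(Q, w) = -19/54 + w
(1178 + (1 - 7)**2)*f(n, N(2)) = (1178 + (1 - 7)**2)*(-19/54 + 2) = (1178 + (-6)**2)*(89/54) = (1178 + 36)*(89/54) = 1214*(89/54) = 54023/27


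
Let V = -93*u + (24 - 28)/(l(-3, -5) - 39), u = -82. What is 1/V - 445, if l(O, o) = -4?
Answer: -145925247/327922 ≈ -445.00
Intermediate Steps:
V = 327922/43 (V = -93*(-82) + (24 - 28)/(-4 - 39) = 7626 - 4/(-43) = 7626 - 4*(-1/43) = 7626 + 4/43 = 327922/43 ≈ 7626.1)
1/V - 445 = 1/(327922/43) - 445 = 43/327922 - 445 = -145925247/327922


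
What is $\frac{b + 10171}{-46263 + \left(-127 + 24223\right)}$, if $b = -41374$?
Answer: $\frac{3467}{2463} \approx 1.4076$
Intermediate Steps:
$\frac{b + 10171}{-46263 + \left(-127 + 24223\right)} = \frac{-41374 + 10171}{-46263 + \left(-127 + 24223\right)} = - \frac{31203}{-46263 + 24096} = - \frac{31203}{-22167} = \left(-31203\right) \left(- \frac{1}{22167}\right) = \frac{3467}{2463}$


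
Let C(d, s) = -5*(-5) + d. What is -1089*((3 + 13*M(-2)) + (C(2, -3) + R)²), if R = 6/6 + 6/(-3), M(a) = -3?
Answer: -696960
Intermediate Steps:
C(d, s) = 25 + d
R = -1 (R = 6*(⅙) + 6*(-⅓) = 1 - 2 = -1)
-1089*((3 + 13*M(-2)) + (C(2, -3) + R)²) = -1089*((3 + 13*(-3)) + ((25 + 2) - 1)²) = -1089*((3 - 39) + (27 - 1)²) = -1089*(-36 + 26²) = -1089*(-36 + 676) = -1089*640 = -696960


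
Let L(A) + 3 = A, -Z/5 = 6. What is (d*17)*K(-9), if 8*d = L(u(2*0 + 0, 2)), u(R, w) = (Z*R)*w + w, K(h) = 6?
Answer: -51/4 ≈ -12.750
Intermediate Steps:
Z = -30 (Z = -5*6 = -30)
u(R, w) = w - 30*R*w (u(R, w) = (-30*R)*w + w = -30*R*w + w = w - 30*R*w)
L(A) = -3 + A
d = -1/8 (d = (-3 + 2*(1 - 30*(2*0 + 0)))/8 = (-3 + 2*(1 - 30*(0 + 0)))/8 = (-3 + 2*(1 - 30*0))/8 = (-3 + 2*(1 + 0))/8 = (-3 + 2*1)/8 = (-3 + 2)/8 = (1/8)*(-1) = -1/8 ≈ -0.12500)
(d*17)*K(-9) = -1/8*17*6 = -17/8*6 = -51/4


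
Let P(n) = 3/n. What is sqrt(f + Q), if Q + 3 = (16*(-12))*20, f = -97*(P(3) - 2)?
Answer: I*sqrt(3746) ≈ 61.205*I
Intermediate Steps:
f = 97 (f = -97*(3/3 - 2) = -97*(3*(1/3) - 2) = -97*(1 - 2) = -97*(-1) = 97)
Q = -3843 (Q = -3 + (16*(-12))*20 = -3 - 192*20 = -3 - 3840 = -3843)
sqrt(f + Q) = sqrt(97 - 3843) = sqrt(-3746) = I*sqrt(3746)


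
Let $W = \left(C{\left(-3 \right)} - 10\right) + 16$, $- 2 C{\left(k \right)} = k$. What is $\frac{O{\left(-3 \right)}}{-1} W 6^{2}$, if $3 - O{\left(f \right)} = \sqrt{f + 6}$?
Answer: $-810 + 270 \sqrt{3} \approx -342.35$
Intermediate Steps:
$C{\left(k \right)} = - \frac{k}{2}$
$O{\left(f \right)} = 3 - \sqrt{6 + f}$ ($O{\left(f \right)} = 3 - \sqrt{f + 6} = 3 - \sqrt{6 + f}$)
$W = \frac{15}{2}$ ($W = \left(\left(- \frac{1}{2}\right) \left(-3\right) - 10\right) + 16 = \left(\frac{3}{2} - 10\right) + 16 = - \frac{17}{2} + 16 = \frac{15}{2} \approx 7.5$)
$\frac{O{\left(-3 \right)}}{-1} W 6^{2} = \frac{3 - \sqrt{6 - 3}}{-1} \cdot \frac{15}{2} \cdot 6^{2} = - (3 - \sqrt{3}) \frac{15}{2} \cdot 36 = \left(-3 + \sqrt{3}\right) \frac{15}{2} \cdot 36 = \left(- \frac{45}{2} + \frac{15 \sqrt{3}}{2}\right) 36 = -810 + 270 \sqrt{3}$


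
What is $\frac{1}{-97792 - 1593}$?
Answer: $- \frac{1}{99385} \approx -1.0062 \cdot 10^{-5}$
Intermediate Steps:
$\frac{1}{-97792 - 1593} = \frac{1}{-99385} = - \frac{1}{99385}$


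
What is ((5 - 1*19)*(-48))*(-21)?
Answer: -14112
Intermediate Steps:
((5 - 1*19)*(-48))*(-21) = ((5 - 19)*(-48))*(-21) = -14*(-48)*(-21) = 672*(-21) = -14112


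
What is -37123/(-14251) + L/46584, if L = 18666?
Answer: 110852611/36881588 ≈ 3.0056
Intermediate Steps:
-37123/(-14251) + L/46584 = -37123/(-14251) + 18666/46584 = -37123*(-1/14251) + 18666*(1/46584) = 37123/14251 + 1037/2588 = 110852611/36881588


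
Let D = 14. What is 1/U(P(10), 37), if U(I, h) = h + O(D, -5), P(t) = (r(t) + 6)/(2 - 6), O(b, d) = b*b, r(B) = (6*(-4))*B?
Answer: 1/233 ≈ 0.0042918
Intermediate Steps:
r(B) = -24*B
O(b, d) = b**2
P(t) = -3/2 + 6*t (P(t) = (-24*t + 6)/(2 - 6) = (6 - 24*t)/(-4) = (6 - 24*t)*(-1/4) = -3/2 + 6*t)
U(I, h) = 196 + h (U(I, h) = h + 14**2 = h + 196 = 196 + h)
1/U(P(10), 37) = 1/(196 + 37) = 1/233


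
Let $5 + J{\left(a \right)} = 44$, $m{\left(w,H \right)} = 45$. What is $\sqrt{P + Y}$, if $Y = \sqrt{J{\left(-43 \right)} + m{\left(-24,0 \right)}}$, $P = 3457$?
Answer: $\sqrt{3457 + 2 \sqrt{21}} \approx 58.874$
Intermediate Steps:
$J{\left(a \right)} = 39$ ($J{\left(a \right)} = -5 + 44 = 39$)
$Y = 2 \sqrt{21}$ ($Y = \sqrt{39 + 45} = \sqrt{84} = 2 \sqrt{21} \approx 9.1651$)
$\sqrt{P + Y} = \sqrt{3457 + 2 \sqrt{21}}$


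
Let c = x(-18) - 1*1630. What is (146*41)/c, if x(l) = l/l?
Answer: -5986/1629 ≈ -3.6746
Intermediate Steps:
x(l) = 1
c = -1629 (c = 1 - 1*1630 = 1 - 1630 = -1629)
(146*41)/c = (146*41)/(-1629) = 5986*(-1/1629) = -5986/1629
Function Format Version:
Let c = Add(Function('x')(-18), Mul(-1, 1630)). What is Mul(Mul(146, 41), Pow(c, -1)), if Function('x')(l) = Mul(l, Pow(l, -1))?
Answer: Rational(-5986, 1629) ≈ -3.6746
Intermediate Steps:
Function('x')(l) = 1
c = -1629 (c = Add(1, Mul(-1, 1630)) = Add(1, -1630) = -1629)
Mul(Mul(146, 41), Pow(c, -1)) = Mul(Mul(146, 41), Pow(-1629, -1)) = Mul(5986, Rational(-1, 1629)) = Rational(-5986, 1629)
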